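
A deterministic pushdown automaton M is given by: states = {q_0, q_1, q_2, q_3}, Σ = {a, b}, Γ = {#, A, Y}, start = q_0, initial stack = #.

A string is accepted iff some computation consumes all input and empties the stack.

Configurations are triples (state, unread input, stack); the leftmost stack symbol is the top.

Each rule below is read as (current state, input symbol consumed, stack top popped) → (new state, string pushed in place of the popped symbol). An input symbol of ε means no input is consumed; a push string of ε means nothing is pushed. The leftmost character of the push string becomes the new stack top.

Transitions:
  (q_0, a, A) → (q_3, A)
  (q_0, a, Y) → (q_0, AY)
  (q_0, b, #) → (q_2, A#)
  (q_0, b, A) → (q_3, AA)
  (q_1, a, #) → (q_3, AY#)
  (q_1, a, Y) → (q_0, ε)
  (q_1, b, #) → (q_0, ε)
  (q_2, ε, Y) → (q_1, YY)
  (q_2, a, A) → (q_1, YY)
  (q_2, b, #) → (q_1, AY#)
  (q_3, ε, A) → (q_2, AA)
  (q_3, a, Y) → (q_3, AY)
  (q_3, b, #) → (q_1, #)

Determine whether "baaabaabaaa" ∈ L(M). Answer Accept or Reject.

(q_0, baaabaabaaa, #) ⊢ (q_2, aaabaabaaa, A#) ⊢ (q_1, aabaabaaa, YY#) ⊢ (q_0, abaabaaa, Y#) ⊢ (q_0, baabaaa, AY#) ⊢ (q_3, aabaaa, AAY#) ⊢ (q_2, aabaaa, AAAY#) ⊢ (q_1, abaaa, YYAAY#) ⊢ (q_0, baaa, YAAY#)
No transition applies at (q_0, baaa, YAAY#); input not fully consumed.

Reject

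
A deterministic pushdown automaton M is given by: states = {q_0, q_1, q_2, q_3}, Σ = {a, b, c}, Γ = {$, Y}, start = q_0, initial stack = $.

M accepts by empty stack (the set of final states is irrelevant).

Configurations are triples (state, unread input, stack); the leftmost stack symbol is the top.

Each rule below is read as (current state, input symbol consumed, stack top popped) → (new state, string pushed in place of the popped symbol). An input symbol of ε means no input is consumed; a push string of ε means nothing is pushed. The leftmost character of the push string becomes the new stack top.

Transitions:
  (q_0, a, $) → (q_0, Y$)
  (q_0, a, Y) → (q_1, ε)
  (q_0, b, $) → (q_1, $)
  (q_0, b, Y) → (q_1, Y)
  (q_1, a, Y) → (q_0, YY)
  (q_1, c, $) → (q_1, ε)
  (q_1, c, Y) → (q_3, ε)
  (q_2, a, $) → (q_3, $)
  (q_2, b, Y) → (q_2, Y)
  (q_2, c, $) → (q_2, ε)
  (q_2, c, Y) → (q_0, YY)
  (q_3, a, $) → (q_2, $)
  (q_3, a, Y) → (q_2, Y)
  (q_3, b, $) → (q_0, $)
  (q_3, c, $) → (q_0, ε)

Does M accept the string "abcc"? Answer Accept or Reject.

Accept

(q_0, abcc, $)
  read a, top $: go to q_0, push Y$ → (q_0, bcc, Y$)
  read b, top Y: go to q_1, push Y → (q_1, cc, Y$)
  read c, top Y: go to q_3, push ε → (q_3, c, $)
  read c, top $: go to q_0, push ε → (q_0, ε, ε)
All input consumed and the stack is empty.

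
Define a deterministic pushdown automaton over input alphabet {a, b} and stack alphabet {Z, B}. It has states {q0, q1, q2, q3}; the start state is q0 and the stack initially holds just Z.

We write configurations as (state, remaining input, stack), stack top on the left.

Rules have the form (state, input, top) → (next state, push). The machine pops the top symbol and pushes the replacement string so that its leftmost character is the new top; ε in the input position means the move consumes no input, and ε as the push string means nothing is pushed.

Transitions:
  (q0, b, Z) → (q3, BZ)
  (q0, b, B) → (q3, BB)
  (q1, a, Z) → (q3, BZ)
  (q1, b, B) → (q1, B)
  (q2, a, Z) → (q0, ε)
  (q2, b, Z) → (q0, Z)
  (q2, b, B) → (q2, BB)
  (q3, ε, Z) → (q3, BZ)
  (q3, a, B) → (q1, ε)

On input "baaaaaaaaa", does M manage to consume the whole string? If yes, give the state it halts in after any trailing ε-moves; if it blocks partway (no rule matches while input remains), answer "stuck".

q1

(q0, baaaaaaaaa, Z)
  read b, top Z: go to q3, push BZ → (q3, aaaaaaaaa, BZ)
  read a, top B: go to q1, push ε → (q1, aaaaaaaa, Z)
  read a, top Z: go to q3, push BZ → (q3, aaaaaaa, BZ)
  read a, top B: go to q1, push ε → (q1, aaaaaa, Z)
  read a, top Z: go to q3, push BZ → (q3, aaaaa, BZ)
  read a, top B: go to q1, push ε → (q1, aaaa, Z)
  read a, top Z: go to q3, push BZ → (q3, aaa, BZ)
  read a, top B: go to q1, push ε → (q1, aa, Z)
  read a, top Z: go to q3, push BZ → (q3, a, BZ)
  read a, top B: go to q1, push ε → (q1, ε, Z)
All input consumed; M is in state q1.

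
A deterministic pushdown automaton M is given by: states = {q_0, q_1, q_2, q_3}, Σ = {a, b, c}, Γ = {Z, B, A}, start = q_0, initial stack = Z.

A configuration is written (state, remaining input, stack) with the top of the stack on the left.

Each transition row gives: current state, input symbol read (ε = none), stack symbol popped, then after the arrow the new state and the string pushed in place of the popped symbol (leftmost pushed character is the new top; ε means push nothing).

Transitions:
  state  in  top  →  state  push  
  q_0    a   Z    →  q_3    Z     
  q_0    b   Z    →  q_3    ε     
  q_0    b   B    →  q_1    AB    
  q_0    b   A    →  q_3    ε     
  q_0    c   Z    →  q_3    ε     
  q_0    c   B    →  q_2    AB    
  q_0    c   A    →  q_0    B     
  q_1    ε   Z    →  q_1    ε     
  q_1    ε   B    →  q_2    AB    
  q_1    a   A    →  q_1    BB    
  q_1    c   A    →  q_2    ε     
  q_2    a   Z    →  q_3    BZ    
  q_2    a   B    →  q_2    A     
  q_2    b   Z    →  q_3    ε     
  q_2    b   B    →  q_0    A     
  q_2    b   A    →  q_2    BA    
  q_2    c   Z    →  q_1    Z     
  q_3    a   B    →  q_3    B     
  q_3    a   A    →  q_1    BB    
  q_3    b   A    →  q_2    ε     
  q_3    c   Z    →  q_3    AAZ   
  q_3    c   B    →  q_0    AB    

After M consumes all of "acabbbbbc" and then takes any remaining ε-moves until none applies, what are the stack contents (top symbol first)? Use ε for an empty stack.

(q_0, acabbbbbc, Z)
  read a, top Z: go to q_3, push Z → (q_3, cabbbbbc, Z)
  read c, top Z: go to q_3, push AAZ → (q_3, abbbbbc, AAZ)
  read a, top A: go to q_1, push BB → (q_1, bbbbbc, BBAZ)
  ε-move, top B: go to q_2, push AB → (q_2, bbbbbc, ABBAZ)
  read b, top A: go to q_2, push BA → (q_2, bbbbc, BABBAZ)
  read b, top B: go to q_0, push A → (q_0, bbbc, AABBAZ)
  read b, top A: go to q_3, push ε → (q_3, bbc, ABBAZ)
  read b, top A: go to q_2, push ε → (q_2, bc, BBAZ)
  read b, top B: go to q_0, push A → (q_0, c, ABAZ)
  read c, top A: go to q_0, push B → (q_0, ε, BBAZ)
All input consumed in state q_0 with stack BBAZ.

BBAZ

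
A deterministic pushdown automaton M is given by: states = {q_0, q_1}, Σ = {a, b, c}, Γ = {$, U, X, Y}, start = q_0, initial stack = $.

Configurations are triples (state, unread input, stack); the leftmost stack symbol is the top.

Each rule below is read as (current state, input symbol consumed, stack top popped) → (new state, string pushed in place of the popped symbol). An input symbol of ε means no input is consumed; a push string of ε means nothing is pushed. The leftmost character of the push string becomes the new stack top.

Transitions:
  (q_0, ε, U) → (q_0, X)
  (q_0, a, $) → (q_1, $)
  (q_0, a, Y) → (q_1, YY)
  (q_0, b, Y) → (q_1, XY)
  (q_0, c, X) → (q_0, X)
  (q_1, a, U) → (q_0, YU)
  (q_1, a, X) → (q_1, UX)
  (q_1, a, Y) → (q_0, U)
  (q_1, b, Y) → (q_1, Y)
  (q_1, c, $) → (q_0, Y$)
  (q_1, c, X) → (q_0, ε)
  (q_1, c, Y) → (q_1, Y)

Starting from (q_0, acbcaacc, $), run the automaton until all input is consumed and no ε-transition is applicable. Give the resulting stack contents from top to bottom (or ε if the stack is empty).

XY$

(q_0, acbcaacc, $) ⊢ (q_1, cbcaacc, $) ⊢ (q_0, bcaacc, Y$) ⊢ (q_1, caacc, XY$) ⊢ (q_0, aacc, Y$) ⊢ (q_1, acc, YY$) ⊢ (q_0, cc, UY$) ⊢ (q_0, cc, XY$) ⊢ (q_0, c, XY$) ⊢ (q_0, ε, XY$)
All input consumed in state q_0 with stack XY$.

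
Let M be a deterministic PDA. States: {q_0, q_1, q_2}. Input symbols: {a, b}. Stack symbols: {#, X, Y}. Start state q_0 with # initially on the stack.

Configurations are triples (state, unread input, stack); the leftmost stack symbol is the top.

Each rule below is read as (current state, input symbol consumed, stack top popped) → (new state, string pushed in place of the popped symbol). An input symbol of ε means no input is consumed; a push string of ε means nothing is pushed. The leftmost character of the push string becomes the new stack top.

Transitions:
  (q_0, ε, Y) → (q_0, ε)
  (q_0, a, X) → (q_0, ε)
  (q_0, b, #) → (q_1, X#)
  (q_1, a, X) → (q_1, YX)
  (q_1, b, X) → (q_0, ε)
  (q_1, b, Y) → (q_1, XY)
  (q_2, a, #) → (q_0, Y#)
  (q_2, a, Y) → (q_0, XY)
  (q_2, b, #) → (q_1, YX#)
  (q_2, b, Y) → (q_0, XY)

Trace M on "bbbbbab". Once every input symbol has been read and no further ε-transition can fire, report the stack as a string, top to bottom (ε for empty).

(q_0, bbbbbab, #) ⊢ (q_1, bbbbab, X#) ⊢ (q_0, bbbab, #) ⊢ (q_1, bbab, X#) ⊢ (q_0, bab, #) ⊢ (q_1, ab, X#) ⊢ (q_1, b, YX#) ⊢ (q_1, ε, XYX#)
All input consumed in state q_1 with stack XYX#.

XYX#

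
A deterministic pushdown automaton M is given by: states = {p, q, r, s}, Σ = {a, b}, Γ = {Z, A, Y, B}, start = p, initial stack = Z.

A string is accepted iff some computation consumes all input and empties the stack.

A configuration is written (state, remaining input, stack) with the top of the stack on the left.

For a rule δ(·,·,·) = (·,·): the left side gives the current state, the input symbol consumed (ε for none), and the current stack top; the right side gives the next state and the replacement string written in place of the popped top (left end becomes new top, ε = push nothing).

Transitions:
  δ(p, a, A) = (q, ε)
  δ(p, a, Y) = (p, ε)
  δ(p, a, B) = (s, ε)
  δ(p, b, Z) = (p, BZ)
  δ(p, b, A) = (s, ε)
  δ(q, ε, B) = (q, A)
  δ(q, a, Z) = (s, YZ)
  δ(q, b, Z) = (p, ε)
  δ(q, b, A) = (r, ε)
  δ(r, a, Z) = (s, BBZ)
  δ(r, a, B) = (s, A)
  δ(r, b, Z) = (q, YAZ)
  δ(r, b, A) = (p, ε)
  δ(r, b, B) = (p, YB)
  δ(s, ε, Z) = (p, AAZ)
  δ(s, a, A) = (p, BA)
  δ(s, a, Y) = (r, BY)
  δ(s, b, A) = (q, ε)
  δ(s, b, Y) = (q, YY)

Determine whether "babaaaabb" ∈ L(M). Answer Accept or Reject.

(p, babaaaabb, Z) ⊢ (p, abaaaabb, BZ) ⊢ (s, baaaabb, Z) ⊢ (p, baaaabb, AAZ) ⊢ (s, aaaabb, AZ) ⊢ (p, aaabb, BAZ) ⊢ (s, aabb, AZ) ⊢ (p, abb, BAZ) ⊢ (s, bb, AZ) ⊢ (q, b, Z) ⊢ (p, ε, ε)
All input consumed and the stack is empty.

Accept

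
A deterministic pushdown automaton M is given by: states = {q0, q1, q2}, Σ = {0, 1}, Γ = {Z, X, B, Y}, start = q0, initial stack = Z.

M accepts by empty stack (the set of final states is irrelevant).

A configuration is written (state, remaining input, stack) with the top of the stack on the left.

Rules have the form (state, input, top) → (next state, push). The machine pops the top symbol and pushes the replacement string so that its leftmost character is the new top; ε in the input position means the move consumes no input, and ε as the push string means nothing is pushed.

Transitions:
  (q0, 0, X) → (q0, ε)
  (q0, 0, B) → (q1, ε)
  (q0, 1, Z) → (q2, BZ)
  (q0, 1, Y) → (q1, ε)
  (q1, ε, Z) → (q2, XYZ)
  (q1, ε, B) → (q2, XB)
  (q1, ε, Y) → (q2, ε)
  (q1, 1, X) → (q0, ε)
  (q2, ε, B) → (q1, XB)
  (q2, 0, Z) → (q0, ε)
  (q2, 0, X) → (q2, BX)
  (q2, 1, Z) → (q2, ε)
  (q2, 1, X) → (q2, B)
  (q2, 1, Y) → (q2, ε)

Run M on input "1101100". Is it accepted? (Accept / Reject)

(q0, 1101100, Z)
  read 1, top Z: go to q2, push BZ → (q2, 101100, BZ)
  ε-move, top B: go to q1, push XB → (q1, 101100, XBZ)
  read 1, top X: go to q0, push ε → (q0, 01100, BZ)
  read 0, top B: go to q1, push ε → (q1, 1100, Z)
  ε-move, top Z: go to q2, push XYZ → (q2, 1100, XYZ)
  read 1, top X: go to q2, push B → (q2, 100, BYZ)
  ε-move, top B: go to q1, push XB → (q1, 100, XBYZ)
  read 1, top X: go to q0, push ε → (q0, 00, BYZ)
  read 0, top B: go to q1, push ε → (q1, 0, YZ)
  ε-move, top Y: go to q2, push ε → (q2, 0, Z)
  read 0, top Z: go to q0, push ε → (q0, ε, ε)
All input consumed and the stack is empty.

Accept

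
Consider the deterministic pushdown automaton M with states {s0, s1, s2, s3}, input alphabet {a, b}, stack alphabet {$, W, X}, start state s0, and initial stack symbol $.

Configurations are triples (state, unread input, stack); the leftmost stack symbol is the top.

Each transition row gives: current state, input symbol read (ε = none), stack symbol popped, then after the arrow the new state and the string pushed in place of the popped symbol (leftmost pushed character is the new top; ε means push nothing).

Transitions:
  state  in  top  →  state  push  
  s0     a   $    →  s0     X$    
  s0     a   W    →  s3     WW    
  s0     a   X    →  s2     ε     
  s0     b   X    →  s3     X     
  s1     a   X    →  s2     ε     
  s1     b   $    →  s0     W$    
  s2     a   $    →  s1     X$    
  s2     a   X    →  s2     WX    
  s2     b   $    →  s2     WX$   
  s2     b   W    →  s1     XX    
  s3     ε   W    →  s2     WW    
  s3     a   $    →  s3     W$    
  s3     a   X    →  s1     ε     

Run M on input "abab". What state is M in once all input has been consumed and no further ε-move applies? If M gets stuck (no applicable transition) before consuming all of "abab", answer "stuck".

(s0, abab, $)
  read a, top $: go to s0, push X$ → (s0, bab, X$)
  read b, top X: go to s3, push X → (s3, ab, X$)
  read a, top X: go to s1, push ε → (s1, b, $)
  read b, top $: go to s0, push W$ → (s0, ε, W$)
All input consumed; M is in state s0.

s0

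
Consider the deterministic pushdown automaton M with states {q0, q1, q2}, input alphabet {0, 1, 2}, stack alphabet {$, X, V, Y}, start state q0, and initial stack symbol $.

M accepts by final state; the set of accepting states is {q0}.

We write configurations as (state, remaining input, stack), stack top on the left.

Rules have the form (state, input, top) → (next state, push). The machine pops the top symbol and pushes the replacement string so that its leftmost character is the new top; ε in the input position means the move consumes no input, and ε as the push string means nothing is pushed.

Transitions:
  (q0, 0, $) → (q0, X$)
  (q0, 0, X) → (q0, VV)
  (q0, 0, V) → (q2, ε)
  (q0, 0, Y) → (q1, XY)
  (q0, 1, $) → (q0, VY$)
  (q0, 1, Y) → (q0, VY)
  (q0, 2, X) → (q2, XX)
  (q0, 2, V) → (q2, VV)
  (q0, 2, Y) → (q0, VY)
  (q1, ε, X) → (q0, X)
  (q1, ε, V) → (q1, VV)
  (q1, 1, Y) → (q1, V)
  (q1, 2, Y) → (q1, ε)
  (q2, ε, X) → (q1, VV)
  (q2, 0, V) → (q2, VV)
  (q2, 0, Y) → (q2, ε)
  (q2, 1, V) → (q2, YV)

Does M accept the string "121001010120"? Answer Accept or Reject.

(q0, 121001010120, $)
  read 1, top $: go to q0, push VY$ → (q0, 21001010120, VY$)
  read 2, top V: go to q2, push VV → (q2, 1001010120, VVY$)
  read 1, top V: go to q2, push YV → (q2, 001010120, YVVY$)
  read 0, top Y: go to q2, push ε → (q2, 01010120, VVY$)
  read 0, top V: go to q2, push VV → (q2, 1010120, VVVY$)
  read 1, top V: go to q2, push YV → (q2, 010120, YVVVY$)
  read 0, top Y: go to q2, push ε → (q2, 10120, VVVY$)
  read 1, top V: go to q2, push YV → (q2, 0120, YVVVY$)
  read 0, top Y: go to q2, push ε → (q2, 120, VVVY$)
  read 1, top V: go to q2, push YV → (q2, 20, YVVVY$)
No transition applies at (q2, 20, YVVVY$); input not fully consumed.

Reject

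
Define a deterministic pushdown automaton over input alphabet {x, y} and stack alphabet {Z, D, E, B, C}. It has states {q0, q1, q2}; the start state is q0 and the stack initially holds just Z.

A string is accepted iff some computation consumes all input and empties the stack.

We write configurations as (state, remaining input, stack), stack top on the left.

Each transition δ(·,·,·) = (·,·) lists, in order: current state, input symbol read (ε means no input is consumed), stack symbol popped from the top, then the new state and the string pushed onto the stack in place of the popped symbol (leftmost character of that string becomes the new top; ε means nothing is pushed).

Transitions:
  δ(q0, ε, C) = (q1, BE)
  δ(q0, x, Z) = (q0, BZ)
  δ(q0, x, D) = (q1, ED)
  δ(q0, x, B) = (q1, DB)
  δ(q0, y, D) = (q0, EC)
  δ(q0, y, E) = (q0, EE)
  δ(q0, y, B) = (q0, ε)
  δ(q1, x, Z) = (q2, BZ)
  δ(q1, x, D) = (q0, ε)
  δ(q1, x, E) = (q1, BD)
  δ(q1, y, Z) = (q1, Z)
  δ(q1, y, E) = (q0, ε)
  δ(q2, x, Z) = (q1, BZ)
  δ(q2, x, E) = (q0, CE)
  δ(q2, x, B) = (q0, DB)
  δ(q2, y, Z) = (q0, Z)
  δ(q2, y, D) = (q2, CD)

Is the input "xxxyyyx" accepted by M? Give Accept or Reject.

(q0, xxxyyyx, Z)
  read x, top Z: go to q0, push BZ → (q0, xxyyyx, BZ)
  read x, top B: go to q1, push DB → (q1, xyyyx, DBZ)
  read x, top D: go to q0, push ε → (q0, yyyx, BZ)
  read y, top B: go to q0, push ε → (q0, yyx, Z)
No transition applies at (q0, yyx, Z); input not fully consumed.

Reject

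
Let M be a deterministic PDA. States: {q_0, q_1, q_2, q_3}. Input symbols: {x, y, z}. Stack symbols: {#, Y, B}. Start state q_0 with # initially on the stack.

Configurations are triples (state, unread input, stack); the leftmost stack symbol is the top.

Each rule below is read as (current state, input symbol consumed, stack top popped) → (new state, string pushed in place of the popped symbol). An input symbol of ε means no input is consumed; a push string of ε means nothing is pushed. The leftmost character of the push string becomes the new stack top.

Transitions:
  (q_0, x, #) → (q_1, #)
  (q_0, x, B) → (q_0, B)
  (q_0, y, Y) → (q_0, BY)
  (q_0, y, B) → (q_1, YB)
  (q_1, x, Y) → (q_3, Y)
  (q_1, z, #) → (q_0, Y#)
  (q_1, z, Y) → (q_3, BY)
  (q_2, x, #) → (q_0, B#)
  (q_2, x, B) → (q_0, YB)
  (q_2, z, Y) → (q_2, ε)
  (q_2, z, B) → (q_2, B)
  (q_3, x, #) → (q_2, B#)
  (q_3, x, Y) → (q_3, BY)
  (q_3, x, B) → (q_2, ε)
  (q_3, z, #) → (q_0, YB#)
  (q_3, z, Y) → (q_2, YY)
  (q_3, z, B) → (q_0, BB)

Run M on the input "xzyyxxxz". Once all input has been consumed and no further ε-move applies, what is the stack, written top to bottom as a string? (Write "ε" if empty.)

BY#

(q_0, xzyyxxxz, #)
  read x, top #: go to q_1, push # → (q_1, zyyxxxz, #)
  read z, top #: go to q_0, push Y# → (q_0, yyxxxz, Y#)
  read y, top Y: go to q_0, push BY → (q_0, yxxxz, BY#)
  read y, top B: go to q_1, push YB → (q_1, xxxz, YBY#)
  read x, top Y: go to q_3, push Y → (q_3, xxz, YBY#)
  read x, top Y: go to q_3, push BY → (q_3, xz, BYBY#)
  read x, top B: go to q_2, push ε → (q_2, z, YBY#)
  read z, top Y: go to q_2, push ε → (q_2, ε, BY#)
All input consumed in state q_2 with stack BY#.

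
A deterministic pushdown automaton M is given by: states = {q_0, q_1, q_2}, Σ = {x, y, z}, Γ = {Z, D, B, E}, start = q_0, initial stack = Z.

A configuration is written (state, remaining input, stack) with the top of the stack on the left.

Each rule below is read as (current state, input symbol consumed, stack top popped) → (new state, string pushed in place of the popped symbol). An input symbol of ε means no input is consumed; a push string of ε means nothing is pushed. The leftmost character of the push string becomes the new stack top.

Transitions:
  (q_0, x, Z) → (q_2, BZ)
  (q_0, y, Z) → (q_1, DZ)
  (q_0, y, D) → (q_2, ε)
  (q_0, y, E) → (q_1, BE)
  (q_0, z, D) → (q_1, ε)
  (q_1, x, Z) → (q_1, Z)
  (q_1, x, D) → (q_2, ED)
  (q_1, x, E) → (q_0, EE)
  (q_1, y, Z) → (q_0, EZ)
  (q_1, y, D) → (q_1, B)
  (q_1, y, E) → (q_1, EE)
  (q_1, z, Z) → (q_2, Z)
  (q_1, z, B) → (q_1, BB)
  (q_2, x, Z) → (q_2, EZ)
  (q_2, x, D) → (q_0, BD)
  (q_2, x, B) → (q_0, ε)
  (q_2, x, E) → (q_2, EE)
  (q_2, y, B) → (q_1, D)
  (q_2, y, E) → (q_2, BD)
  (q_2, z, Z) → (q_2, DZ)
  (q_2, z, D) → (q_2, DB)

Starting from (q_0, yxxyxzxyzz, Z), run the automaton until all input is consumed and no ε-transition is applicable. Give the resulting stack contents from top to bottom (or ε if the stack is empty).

(q_0, yxxyxzxyzz, Z)
  read y, top Z: go to q_1, push DZ → (q_1, xxyxzxyzz, DZ)
  read x, top D: go to q_2, push ED → (q_2, xyxzxyzz, EDZ)
  read x, top E: go to q_2, push EE → (q_2, yxzxyzz, EEDZ)
  read y, top E: go to q_2, push BD → (q_2, xzxyzz, BDEDZ)
  read x, top B: go to q_0, push ε → (q_0, zxyzz, DEDZ)
  read z, top D: go to q_1, push ε → (q_1, xyzz, EDZ)
  read x, top E: go to q_0, push EE → (q_0, yzz, EEDZ)
  read y, top E: go to q_1, push BE → (q_1, zz, BEEDZ)
  read z, top B: go to q_1, push BB → (q_1, z, BBEEDZ)
  read z, top B: go to q_1, push BB → (q_1, ε, BBBEEDZ)
All input consumed in state q_1 with stack BBBEEDZ.

BBBEEDZ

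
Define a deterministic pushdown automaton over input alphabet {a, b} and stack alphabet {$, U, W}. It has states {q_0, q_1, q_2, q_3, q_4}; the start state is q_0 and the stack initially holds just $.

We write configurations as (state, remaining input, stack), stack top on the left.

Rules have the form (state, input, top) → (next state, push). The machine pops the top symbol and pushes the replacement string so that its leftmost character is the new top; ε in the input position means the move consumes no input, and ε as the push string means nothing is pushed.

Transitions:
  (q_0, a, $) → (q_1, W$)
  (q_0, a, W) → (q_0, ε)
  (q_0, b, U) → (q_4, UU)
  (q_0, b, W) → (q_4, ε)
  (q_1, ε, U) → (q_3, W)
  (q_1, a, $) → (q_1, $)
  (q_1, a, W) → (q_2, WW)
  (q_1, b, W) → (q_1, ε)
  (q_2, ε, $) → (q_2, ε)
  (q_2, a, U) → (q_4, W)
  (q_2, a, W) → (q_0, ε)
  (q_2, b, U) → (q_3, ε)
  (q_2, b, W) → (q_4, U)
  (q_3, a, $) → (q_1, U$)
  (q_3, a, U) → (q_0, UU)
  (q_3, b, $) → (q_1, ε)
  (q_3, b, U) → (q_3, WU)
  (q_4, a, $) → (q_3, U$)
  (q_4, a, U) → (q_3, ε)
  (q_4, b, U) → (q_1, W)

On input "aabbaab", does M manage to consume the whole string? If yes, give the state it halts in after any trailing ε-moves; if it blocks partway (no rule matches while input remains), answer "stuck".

(q_0, aabbaab, $)
  read a, top $: go to q_1, push W$ → (q_1, abbaab, W$)
  read a, top W: go to q_2, push WW → (q_2, bbaab, WW$)
  read b, top W: go to q_4, push U → (q_4, baab, UW$)
  read b, top U: go to q_1, push W → (q_1, aab, WW$)
  read a, top W: go to q_2, push WW → (q_2, ab, WWW$)
  read a, top W: go to q_0, push ε → (q_0, b, WW$)
  read b, top W: go to q_4, push ε → (q_4, ε, W$)
All input consumed; M is in state q_4.

q_4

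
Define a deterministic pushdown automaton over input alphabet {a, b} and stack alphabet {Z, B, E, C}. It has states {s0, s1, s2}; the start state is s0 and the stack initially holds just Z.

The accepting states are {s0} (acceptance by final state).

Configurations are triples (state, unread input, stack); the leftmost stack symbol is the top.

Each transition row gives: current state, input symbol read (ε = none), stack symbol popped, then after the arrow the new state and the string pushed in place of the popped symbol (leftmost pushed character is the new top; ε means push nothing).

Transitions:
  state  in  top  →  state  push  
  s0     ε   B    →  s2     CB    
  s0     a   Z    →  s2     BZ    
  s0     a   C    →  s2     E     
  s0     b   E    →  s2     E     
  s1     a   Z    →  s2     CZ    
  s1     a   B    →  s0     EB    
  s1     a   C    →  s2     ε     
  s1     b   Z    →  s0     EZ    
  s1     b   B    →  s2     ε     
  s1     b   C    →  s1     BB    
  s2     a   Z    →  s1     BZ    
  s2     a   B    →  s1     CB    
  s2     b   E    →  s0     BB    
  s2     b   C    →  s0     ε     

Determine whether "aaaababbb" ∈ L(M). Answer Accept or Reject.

Accept

(s0, aaaababbb, Z)
  read a, top Z: go to s2, push BZ → (s2, aaababbb, BZ)
  read a, top B: go to s1, push CB → (s1, aababbb, CBZ)
  read a, top C: go to s2, push ε → (s2, ababbb, BZ)
  read a, top B: go to s1, push CB → (s1, babbb, CBZ)
  read b, top C: go to s1, push BB → (s1, abbb, BBBZ)
  read a, top B: go to s0, push EB → (s0, bbb, EBBBZ)
  read b, top E: go to s2, push E → (s2, bb, EBBBZ)
  read b, top E: go to s0, push BB → (s0, b, BBBBBZ)
  ε-move, top B: go to s2, push CB → (s2, b, CBBBBBZ)
  read b, top C: go to s0, push ε → (s0, ε, BBBBBZ)
All input consumed; state s0 ∈ F.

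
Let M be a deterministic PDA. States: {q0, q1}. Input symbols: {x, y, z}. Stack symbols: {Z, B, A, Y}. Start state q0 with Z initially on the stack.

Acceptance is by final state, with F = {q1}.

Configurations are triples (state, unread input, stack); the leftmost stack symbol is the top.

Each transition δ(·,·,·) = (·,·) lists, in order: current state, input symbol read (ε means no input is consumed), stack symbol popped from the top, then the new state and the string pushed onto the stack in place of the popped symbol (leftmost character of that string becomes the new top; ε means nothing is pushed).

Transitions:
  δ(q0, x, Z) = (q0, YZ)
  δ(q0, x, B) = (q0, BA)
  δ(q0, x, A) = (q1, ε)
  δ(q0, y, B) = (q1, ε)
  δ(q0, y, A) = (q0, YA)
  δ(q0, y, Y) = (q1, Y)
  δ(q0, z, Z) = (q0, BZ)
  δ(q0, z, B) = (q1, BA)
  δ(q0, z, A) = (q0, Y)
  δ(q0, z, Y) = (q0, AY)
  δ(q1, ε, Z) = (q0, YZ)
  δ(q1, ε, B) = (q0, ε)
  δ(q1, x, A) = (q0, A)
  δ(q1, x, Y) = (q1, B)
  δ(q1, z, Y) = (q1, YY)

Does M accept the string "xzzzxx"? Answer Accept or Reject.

Accept

(q0, xzzzxx, Z) ⊢ (q0, zzzxx, YZ) ⊢ (q0, zzxx, AYZ) ⊢ (q0, zxx, YYZ) ⊢ (q0, xx, AYYZ) ⊢ (q1, x, YYZ) ⊢ (q1, ε, BYZ)
All input consumed; state q1 ∈ F.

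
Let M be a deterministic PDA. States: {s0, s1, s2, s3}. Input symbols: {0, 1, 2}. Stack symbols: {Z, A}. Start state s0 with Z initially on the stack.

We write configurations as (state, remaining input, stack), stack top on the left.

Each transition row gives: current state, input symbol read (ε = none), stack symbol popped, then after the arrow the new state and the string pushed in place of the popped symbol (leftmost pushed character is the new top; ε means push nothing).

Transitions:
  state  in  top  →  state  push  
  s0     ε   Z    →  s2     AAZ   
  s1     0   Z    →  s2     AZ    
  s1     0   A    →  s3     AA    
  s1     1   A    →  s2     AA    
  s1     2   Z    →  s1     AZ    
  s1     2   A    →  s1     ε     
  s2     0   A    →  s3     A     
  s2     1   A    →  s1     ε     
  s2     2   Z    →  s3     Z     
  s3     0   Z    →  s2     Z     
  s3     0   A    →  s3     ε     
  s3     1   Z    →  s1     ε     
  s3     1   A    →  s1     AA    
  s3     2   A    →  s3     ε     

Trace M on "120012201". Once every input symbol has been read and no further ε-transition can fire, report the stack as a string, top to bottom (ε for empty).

Z

(s0, 120012201, Z)
  ε-move, top Z: go to s2, push AAZ → (s2, 120012201, AAZ)
  read 1, top A: go to s1, push ε → (s1, 20012201, AZ)
  read 2, top A: go to s1, push ε → (s1, 0012201, Z)
  read 0, top Z: go to s2, push AZ → (s2, 012201, AZ)
  read 0, top A: go to s3, push A → (s3, 12201, AZ)
  read 1, top A: go to s1, push AA → (s1, 2201, AAZ)
  read 2, top A: go to s1, push ε → (s1, 201, AZ)
  read 2, top A: go to s1, push ε → (s1, 01, Z)
  read 0, top Z: go to s2, push AZ → (s2, 1, AZ)
  read 1, top A: go to s1, push ε → (s1, ε, Z)
All input consumed in state s1 with stack Z.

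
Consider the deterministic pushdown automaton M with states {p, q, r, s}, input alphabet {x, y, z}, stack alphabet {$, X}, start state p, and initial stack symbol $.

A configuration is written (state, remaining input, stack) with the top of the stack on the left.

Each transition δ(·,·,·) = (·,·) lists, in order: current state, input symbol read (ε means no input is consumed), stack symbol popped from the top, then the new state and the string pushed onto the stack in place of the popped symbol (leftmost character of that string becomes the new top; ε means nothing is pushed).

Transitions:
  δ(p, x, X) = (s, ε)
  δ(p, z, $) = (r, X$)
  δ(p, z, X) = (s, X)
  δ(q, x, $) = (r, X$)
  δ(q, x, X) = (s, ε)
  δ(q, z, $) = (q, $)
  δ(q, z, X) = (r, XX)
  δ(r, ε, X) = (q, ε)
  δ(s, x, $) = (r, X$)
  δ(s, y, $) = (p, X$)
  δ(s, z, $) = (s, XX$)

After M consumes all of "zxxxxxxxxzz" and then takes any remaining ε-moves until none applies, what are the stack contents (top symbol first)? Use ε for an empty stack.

$

(p, zxxxxxxxxzz, $) ⊢ (r, xxxxxxxxzz, X$) ⊢ (q, xxxxxxxxzz, $) ⊢ (r, xxxxxxxzz, X$) ⊢ (q, xxxxxxxzz, $) ⊢ (r, xxxxxxzz, X$) ⊢ (q, xxxxxxzz, $) ⊢ (r, xxxxxzz, X$) ⊢ (q, xxxxxzz, $) ⊢ (r, xxxxzz, X$) ⊢ (q, xxxxzz, $) ⊢ (r, xxxzz, X$) ⊢ (q, xxxzz, $) ⊢ (r, xxzz, X$) ⊢ (q, xxzz, $) ⊢ (r, xzz, X$) ⊢ (q, xzz, $) ⊢ (r, zz, X$) ⊢ (q, zz, $) ⊢ (q, z, $) ⊢ (q, ε, $)
All input consumed in state q with stack $.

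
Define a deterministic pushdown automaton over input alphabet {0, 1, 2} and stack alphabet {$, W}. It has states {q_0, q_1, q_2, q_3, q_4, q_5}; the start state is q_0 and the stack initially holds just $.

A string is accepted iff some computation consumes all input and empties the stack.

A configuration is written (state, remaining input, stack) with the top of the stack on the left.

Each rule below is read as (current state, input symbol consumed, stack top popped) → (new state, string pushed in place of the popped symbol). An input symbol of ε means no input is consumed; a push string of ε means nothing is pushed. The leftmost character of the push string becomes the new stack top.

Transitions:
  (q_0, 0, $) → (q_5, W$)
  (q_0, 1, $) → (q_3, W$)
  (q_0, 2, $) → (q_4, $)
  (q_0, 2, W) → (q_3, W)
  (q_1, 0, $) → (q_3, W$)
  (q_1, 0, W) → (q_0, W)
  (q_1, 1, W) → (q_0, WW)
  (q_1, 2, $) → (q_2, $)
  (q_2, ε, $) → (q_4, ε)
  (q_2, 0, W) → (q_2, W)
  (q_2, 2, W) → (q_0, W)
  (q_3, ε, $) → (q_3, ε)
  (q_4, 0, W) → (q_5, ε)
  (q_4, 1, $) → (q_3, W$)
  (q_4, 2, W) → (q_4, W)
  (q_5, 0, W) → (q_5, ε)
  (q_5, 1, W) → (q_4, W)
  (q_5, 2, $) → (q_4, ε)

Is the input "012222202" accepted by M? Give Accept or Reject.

Accept

(q_0, 012222202, $)
  read 0, top $: go to q_5, push W$ → (q_5, 12222202, W$)
  read 1, top W: go to q_4, push W → (q_4, 2222202, W$)
  read 2, top W: go to q_4, push W → (q_4, 222202, W$)
  read 2, top W: go to q_4, push W → (q_4, 22202, W$)
  read 2, top W: go to q_4, push W → (q_4, 2202, W$)
  read 2, top W: go to q_4, push W → (q_4, 202, W$)
  read 2, top W: go to q_4, push W → (q_4, 02, W$)
  read 0, top W: go to q_5, push ε → (q_5, 2, $)
  read 2, top $: go to q_4, push ε → (q_4, ε, ε)
All input consumed and the stack is empty.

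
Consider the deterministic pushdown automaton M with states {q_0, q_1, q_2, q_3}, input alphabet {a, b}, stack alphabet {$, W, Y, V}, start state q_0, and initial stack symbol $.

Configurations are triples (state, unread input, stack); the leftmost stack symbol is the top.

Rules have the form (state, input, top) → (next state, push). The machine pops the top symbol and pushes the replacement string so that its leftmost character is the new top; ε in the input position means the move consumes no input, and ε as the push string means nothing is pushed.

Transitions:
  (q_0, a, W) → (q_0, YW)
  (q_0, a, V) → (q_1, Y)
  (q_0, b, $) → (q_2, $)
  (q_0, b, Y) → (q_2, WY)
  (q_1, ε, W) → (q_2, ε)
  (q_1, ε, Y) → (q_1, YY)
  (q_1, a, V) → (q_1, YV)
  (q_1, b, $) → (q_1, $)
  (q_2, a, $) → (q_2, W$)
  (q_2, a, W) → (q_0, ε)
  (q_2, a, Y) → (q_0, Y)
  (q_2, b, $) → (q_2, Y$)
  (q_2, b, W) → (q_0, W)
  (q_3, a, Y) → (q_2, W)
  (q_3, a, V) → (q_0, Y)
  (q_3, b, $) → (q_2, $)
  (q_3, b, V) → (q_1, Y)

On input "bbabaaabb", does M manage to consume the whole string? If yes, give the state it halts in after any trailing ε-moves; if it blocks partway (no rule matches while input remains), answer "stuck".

stuck

(q_0, bbabaaabb, $)
  read b, top $: go to q_2, push $ → (q_2, babaaabb, $)
  read b, top $: go to q_2, push Y$ → (q_2, abaaabb, Y$)
  read a, top Y: go to q_0, push Y → (q_0, baaabb, Y$)
  read b, top Y: go to q_2, push WY → (q_2, aaabb, WY$)
  read a, top W: go to q_0, push ε → (q_0, aabb, Y$)
No transition for (q_0, a, top Y); M blocks with input aabb remaining.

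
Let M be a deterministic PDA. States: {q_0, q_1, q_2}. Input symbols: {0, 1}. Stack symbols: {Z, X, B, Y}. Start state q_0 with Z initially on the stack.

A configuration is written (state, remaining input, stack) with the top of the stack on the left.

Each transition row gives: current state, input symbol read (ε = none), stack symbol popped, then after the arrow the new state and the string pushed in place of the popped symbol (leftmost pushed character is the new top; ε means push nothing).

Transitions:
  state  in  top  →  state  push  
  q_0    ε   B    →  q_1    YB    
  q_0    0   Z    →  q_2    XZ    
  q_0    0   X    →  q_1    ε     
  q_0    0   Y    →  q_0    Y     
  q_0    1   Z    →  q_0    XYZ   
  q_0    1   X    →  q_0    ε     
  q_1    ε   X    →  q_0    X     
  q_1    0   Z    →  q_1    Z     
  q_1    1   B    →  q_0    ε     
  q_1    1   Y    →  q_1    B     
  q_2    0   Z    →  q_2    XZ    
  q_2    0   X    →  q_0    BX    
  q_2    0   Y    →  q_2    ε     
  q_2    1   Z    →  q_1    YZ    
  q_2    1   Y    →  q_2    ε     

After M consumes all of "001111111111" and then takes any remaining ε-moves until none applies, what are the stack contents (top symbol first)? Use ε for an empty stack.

YBXZ

(q_0, 001111111111, Z) ⊢ (q_2, 01111111111, XZ) ⊢ (q_0, 1111111111, BXZ) ⊢ (q_1, 1111111111, YBXZ) ⊢ (q_1, 111111111, BBXZ) ⊢ (q_0, 11111111, BXZ) ⊢ (q_1, 11111111, YBXZ) ⊢ (q_1, 1111111, BBXZ) ⊢ (q_0, 111111, BXZ) ⊢ (q_1, 111111, YBXZ) ⊢ (q_1, 11111, BBXZ) ⊢ (q_0, 1111, BXZ) ⊢ (q_1, 1111, YBXZ) ⊢ (q_1, 111, BBXZ) ⊢ (q_0, 11, BXZ) ⊢ (q_1, 11, YBXZ) ⊢ (q_1, 1, BBXZ) ⊢ (q_0, ε, BXZ) ⊢ (q_1, ε, YBXZ)
All input consumed in state q_1 with stack YBXZ.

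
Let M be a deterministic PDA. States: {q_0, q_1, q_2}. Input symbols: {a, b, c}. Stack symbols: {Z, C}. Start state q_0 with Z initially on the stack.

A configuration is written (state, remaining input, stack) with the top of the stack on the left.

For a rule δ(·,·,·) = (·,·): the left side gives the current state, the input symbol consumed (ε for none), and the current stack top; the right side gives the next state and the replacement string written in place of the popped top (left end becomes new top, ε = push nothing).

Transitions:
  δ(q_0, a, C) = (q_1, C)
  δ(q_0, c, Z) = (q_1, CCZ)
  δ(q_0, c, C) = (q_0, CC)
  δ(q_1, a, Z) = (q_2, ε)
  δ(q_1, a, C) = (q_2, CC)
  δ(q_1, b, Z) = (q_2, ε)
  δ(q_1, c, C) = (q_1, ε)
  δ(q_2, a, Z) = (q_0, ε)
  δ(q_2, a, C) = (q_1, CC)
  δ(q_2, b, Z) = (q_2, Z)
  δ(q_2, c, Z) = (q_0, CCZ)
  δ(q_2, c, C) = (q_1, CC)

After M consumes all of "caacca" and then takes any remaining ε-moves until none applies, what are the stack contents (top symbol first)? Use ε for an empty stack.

(q_0, caacca, Z)
  read c, top Z: go to q_1, push CCZ → (q_1, aacca, CCZ)
  read a, top C: go to q_2, push CC → (q_2, acca, CCCZ)
  read a, top C: go to q_1, push CC → (q_1, cca, CCCCZ)
  read c, top C: go to q_1, push ε → (q_1, ca, CCCZ)
  read c, top C: go to q_1, push ε → (q_1, a, CCZ)
  read a, top C: go to q_2, push CC → (q_2, ε, CCCZ)
All input consumed in state q_2 with stack CCCZ.

CCCZ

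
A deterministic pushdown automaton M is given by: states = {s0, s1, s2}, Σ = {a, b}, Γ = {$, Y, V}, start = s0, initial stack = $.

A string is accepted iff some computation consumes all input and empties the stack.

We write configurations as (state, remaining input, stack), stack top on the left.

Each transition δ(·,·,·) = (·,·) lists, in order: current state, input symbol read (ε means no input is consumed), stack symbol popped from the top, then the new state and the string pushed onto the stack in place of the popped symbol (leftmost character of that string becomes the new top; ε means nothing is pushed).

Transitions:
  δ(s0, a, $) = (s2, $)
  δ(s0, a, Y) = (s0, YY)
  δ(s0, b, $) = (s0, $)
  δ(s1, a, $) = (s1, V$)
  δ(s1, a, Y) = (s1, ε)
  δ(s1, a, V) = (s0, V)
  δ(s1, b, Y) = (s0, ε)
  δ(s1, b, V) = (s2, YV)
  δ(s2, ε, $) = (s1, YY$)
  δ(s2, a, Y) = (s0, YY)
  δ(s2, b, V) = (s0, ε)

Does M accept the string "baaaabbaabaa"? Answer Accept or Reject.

Reject

(s0, baaaabbaabaa, $) ⊢ (s0, aaaabbaabaa, $) ⊢ (s2, aaabbaabaa, $) ⊢ (s1, aaabbaabaa, YY$) ⊢ (s1, aabbaabaa, Y$) ⊢ (s1, abbaabaa, $) ⊢ (s1, bbaabaa, V$) ⊢ (s2, baabaa, YV$)
No transition applies at (s2, baabaa, YV$); input not fully consumed.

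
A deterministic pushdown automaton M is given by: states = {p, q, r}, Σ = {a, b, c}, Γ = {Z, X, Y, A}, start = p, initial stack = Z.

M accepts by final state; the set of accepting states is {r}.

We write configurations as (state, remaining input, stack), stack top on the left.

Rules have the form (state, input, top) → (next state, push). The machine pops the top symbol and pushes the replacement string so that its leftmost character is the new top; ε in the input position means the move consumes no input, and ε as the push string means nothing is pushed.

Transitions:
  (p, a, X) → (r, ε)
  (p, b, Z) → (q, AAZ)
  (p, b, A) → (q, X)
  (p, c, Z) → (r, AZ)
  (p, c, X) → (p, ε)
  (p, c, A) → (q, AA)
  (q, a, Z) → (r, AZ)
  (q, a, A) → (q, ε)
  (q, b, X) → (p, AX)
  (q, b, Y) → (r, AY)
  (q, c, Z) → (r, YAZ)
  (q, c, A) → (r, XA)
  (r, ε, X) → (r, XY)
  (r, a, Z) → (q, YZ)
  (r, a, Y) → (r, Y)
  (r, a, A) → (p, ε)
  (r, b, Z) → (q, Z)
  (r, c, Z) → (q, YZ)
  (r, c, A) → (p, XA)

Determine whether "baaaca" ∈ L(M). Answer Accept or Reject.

Accept

(p, baaaca, Z)
  read b, top Z: go to q, push AAZ → (q, aaaca, AAZ)
  read a, top A: go to q, push ε → (q, aaca, AZ)
  read a, top A: go to q, push ε → (q, aca, Z)
  read a, top Z: go to r, push AZ → (r, ca, AZ)
  read c, top A: go to p, push XA → (p, a, XAZ)
  read a, top X: go to r, push ε → (r, ε, AZ)
All input consumed; state r ∈ F.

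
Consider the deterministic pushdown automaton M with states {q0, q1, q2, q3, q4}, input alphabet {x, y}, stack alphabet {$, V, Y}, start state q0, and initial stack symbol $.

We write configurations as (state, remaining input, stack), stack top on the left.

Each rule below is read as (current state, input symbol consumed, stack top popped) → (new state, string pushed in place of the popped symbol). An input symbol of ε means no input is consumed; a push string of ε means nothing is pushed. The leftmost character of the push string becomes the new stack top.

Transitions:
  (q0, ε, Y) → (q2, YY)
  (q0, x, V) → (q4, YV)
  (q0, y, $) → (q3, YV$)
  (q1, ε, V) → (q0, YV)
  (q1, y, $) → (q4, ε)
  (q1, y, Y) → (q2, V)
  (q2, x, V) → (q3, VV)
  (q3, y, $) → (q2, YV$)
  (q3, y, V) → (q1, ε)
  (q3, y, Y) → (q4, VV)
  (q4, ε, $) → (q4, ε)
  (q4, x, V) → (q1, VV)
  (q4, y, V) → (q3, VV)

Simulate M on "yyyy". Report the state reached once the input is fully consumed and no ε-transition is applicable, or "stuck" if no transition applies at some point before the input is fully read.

(q0, yyyy, $) ⊢ (q3, yyy, YV$) ⊢ (q4, yy, VVV$) ⊢ (q3, y, VVVV$) ⊢ (q1, ε, VVV$) ⊢ (q0, ε, YVVV$) ⊢ (q2, ε, YYVVV$)
All input consumed; M is in state q2.

q2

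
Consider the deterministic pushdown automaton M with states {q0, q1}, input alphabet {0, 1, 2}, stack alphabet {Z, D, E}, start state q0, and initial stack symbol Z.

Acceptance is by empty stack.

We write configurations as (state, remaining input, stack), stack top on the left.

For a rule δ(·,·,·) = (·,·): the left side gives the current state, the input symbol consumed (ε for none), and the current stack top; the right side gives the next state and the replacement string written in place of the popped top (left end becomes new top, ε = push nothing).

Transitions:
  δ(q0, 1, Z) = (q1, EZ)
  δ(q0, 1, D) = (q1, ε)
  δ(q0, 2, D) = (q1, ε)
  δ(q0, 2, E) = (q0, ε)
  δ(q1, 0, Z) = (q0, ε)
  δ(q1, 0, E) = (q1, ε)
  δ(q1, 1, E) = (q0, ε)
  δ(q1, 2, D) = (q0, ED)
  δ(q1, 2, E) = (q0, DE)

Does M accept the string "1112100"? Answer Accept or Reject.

(q0, 1112100, Z)
  read 1, top Z: go to q1, push EZ → (q1, 112100, EZ)
  read 1, top E: go to q0, push ε → (q0, 12100, Z)
  read 1, top Z: go to q1, push EZ → (q1, 2100, EZ)
  read 2, top E: go to q0, push DE → (q0, 100, DEZ)
  read 1, top D: go to q1, push ε → (q1, 00, EZ)
  read 0, top E: go to q1, push ε → (q1, 0, Z)
  read 0, top Z: go to q0, push ε → (q0, ε, ε)
All input consumed and the stack is empty.

Accept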